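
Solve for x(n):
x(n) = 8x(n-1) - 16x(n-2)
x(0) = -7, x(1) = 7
Characteristic equation: x² - 8x + 16 = 0, which is (x - (4))².
Repeated root r = 4.
General solution: x(n) = (A + Bn)·(4)^n.
From x(0) = -7: A = -7.
From x(1) = 7: (A + B)·(4) = 7 ⇒ B = \frac{35}{4}.
So x(n) = \left(\frac{35 n}{4} - 7\right) \cdot (4)^n.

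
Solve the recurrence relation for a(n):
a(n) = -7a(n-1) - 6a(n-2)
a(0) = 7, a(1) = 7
Characteristic equation: x² + 7x + 6 = 0, which factors as (x - (-1))(x - (-6)) = 0.
Roots r₁ = -1, r₂ = -6 (distinct).
General solution: a(n) = A·(-1)^n + B·(-6)^n.
From a(0) = 7: A + B = 7.
From a(1) = 7: -A - 6B = 7.
Solving: A = \frac{49}{5}, B = - \frac{14}{5}.
So a(n) = \frac{49 \left(-1\right)^{n}}{5} - \frac{14 \left(-6\right)^{n}}{5}.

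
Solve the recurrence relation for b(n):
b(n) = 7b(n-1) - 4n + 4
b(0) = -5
First-order linear with linear forcing.
Homogeneous solution: b_h(n) = A·(7)^n.
Try particular b_p(n) = pn + q. Substituting:
  pn + q = 7(p(n-1) + q) - 4n + 4.
Matching the n-coefficient: p = 7p - 4 ⇒ p = \frac{2}{3}.
Matching constants: q = -7p + 7q + 4 ⇒ q = \frac{1}{9}.
General: b(n) = A·(7)^n + \frac{2 n}{3} + \frac{1}{9}.
Apply b(0) = -5: A + \frac{1}{9} = -5 ⇒ A = - \frac{46}{9}.
So b(n) = - \frac{46 \cdot 7^{n}}{9} + \frac{2 n}{3} + \frac{1}{9}.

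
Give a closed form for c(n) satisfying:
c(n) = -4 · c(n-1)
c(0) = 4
Pure geometric recurrence with ratio -4.
By induction c(n) = c(0) · (-4)^n = 4 \left(-4\right)^{n}.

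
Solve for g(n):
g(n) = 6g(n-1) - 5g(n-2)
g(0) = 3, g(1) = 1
Characteristic equation: x² - 6x + 5 = 0, which factors as (x - (5))(x - (1)) = 0.
Roots r₁ = 5, r₂ = 1 (distinct).
General solution: g(n) = A·(5)^n + B·(1)^n.
From g(0) = 3: A + B = 3.
From g(1) = 1: 5A + B = 1.
Solving: A = - \frac{1}{2}, B = \frac{7}{2}.
So g(n) = \frac{7}{2} - \frac{5^{n}}{2}.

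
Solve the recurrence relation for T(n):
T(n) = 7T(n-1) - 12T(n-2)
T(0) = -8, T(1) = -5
Characteristic equation: x² - 7x + 12 = 0, which factors as (x - (4))(x - (3)) = 0.
Roots r₁ = 4, r₂ = 3 (distinct).
General solution: T(n) = A·(4)^n + B·(3)^n.
From T(0) = -8: A + B = -8.
From T(1) = -5: 4A + 3B = -5.
Solving: A = 19, B = -27.
So T(n) = - 27 \cdot 3^{n} + 19 \cdot 4^{n}.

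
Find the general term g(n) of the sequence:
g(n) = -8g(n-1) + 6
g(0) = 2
First-order linear non-homogeneous.
Homogeneous solution: g_h(n) = A·(-8)^n.
Try constant particular solution g_p = K: K = -8K + 6 ⇒ K = \frac{2}{3}.
General: g(n) = A·(-8)^n + \frac{2}{3}.
Apply g(0) = 2: A + \frac{2}{3} = 2 ⇒ A = \frac{4}{3}.
So g(n) = \frac{4 \left(-8\right)^{n}}{3} + \frac{2}{3}.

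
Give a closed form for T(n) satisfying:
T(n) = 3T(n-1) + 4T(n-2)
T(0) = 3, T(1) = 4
Characteristic equation: x² - 3x - 4 = 0, which factors as (x - (4))(x - (-1)) = 0.
Roots r₁ = 4, r₂ = -1 (distinct).
General solution: T(n) = A·(4)^n + B·(-1)^n.
From T(0) = 3: A + B = 3.
From T(1) = 4: 4A - B = 4.
Solving: A = \frac{7}{5}, B = \frac{8}{5}.
So T(n) = \frac{8 \left(-1\right)^{n}}{5} + \frac{7 \cdot 4^{n}}{5}.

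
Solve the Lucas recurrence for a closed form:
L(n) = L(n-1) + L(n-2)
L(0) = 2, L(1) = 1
This is the Lucas sequence.
Characteristic equation: x² - x - 1 = 0; roots r₁ = \frac{1}{2} + \frac{\sqrt{5}}{2}, r₂ = \frac{1}{2} - \frac{\sqrt{5}}{2}.
General: L(n) = A·r₁^n + B·r₂^n. Solving with L(0)=2, L(1)=1 gives A = 1, B = 1.
So L(n) = 2^{- n} \left(\left(1 - \sqrt{5}\right)^{n} + \left(1 + \sqrt{5}\right)^{n}\right).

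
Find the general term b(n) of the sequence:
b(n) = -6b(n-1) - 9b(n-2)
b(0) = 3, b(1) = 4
Characteristic equation: x² + 6x + 9 = 0, which is (x - (-3))².
Repeated root r = -3.
General solution: b(n) = (A + Bn)·(-3)^n.
From b(0) = 3: A = 3.
From b(1) = 4: (A + B)·(-3) = 4 ⇒ B = - \frac{13}{3}.
So b(n) = \left(3 - \frac{13 n}{3}\right) \cdot (-3)^n.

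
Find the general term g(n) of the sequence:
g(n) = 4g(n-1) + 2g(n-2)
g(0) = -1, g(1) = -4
Characteristic equation: x² - 4x - 2 = 0.
Discriminant Δ = (4)² + 4·(2) = 24.
Roots r₁,₂ = (4 ± √24)/2, so r₁ = 2 + \sqrt{6}, r₂ = 2 - \sqrt{6}.
General solution: g(n) = A·r₁^n + B·r₂^n.
From the initial conditions, A + B = -1 and r₁A + r₂B = -4.
Since r₁ - r₂ = √24: A = (-4 - (-1)r₂)/√24 = - \frac{1}{2} - \frac{\sqrt{6}}{6}, and B = -1 - A = - \frac{1}{2} + \frac{\sqrt{6}}{6}.
So g(n) = \left(- \frac{1}{2} - \frac{\sqrt{6}}{6}\right)\left(2 + \sqrt{6}\right)^n + \left(- \frac{1}{2} + \frac{\sqrt{6}}{6}\right)\left(2 - \sqrt{6}\right)^n.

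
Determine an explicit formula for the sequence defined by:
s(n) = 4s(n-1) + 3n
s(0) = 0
First-order linear with linear forcing.
Homogeneous solution: s_h(n) = A·(4)^n.
Try particular s_p(n) = pn + q. Substituting:
  pn + q = 4(p(n-1) + q) + 3n.
Matching the n-coefficient: p = 4p + 3 ⇒ p = -1.
Matching constants: q = -4p + 4q ⇒ q = - \frac{4}{3}.
General: s(n) = A·(4)^n - n - \frac{4}{3}.
Apply s(0) = 0: A - \frac{4}{3} = 0 ⇒ A = \frac{4}{3}.
So s(n) = \frac{4 \cdot 4^{n}}{3} - n - \frac{4}{3}.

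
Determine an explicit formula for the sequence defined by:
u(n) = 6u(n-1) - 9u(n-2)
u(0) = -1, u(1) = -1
Characteristic equation: x² - 6x + 9 = 0, which is (x - (3))².
Repeated root r = 3.
General solution: u(n) = (A + Bn)·(3)^n.
From u(0) = -1: A = -1.
From u(1) = -1: (A + B)·(3) = -1 ⇒ B = \frac{2}{3}.
So u(n) = \left(\frac{2 n}{3} - 1\right) \cdot (3)^n.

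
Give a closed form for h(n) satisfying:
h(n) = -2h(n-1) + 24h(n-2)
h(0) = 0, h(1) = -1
Characteristic equation: x² + 2x - 24 = 0, which factors as (x - (4))(x - (-6)) = 0.
Roots r₁ = 4, r₂ = -6 (distinct).
General solution: h(n) = A·(4)^n + B·(-6)^n.
From h(0) = 0: A + B = 0.
From h(1) = -1: 4A - 6B = -1.
Solving: A = - \frac{1}{10}, B = \frac{1}{10}.
So h(n) = \frac{\left(-6\right)^{n}}{10} - \frac{4^{n}}{10}.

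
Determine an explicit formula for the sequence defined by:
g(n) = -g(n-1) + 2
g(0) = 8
First-order linear non-homogeneous.
Homogeneous solution: g_h(n) = A·(-1)^n.
Try constant particular solution g_p = K: K = -K + 2 ⇒ K = 1.
General: g(n) = A·(-1)^n + 1.
Apply g(0) = 8: A + 1 = 8 ⇒ A = 7.
So g(n) = 7 \left(-1\right)^{n} + 1.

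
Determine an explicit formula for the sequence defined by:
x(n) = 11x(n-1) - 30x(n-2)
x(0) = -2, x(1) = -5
Characteristic equation: x² - 11x + 30 = 0, which factors as (x - (5))(x - (6)) = 0.
Roots r₁ = 5, r₂ = 6 (distinct).
General solution: x(n) = A·(5)^n + B·(6)^n.
From x(0) = -2: A + B = -2.
From x(1) = -5: 5A + 6B = -5.
Solving: A = -7, B = 5.
So x(n) = - 7 \cdot 5^{n} + 5 \cdot 6^{n}.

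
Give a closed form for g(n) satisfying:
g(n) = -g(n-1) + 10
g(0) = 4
First-order linear non-homogeneous.
Homogeneous solution: g_h(n) = A·(-1)^n.
Try constant particular solution g_p = K: K = -K + 10 ⇒ K = 5.
General: g(n) = A·(-1)^n + 5.
Apply g(0) = 4: A + 5 = 4 ⇒ A = -1.
So g(n) = 5 - \left(-1\right)^{n}.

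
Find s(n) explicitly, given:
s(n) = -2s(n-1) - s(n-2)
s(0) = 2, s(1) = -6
Characteristic equation: x² + 2x + 1 = 0, which is (x - (-1))².
Repeated root r = -1.
General solution: s(n) = (A + Bn)·(-1)^n.
From s(0) = 2: A = 2.
From s(1) = -6: (A + B)·(-1) = -6 ⇒ B = 4.
So s(n) = \left(4 n + 2\right) \cdot (-1)^n.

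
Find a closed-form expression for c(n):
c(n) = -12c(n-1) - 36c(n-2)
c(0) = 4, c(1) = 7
Characteristic equation: x² + 12x + 36 = 0, which is (x - (-6))².
Repeated root r = -6.
General solution: c(n) = (A + Bn)·(-6)^n.
From c(0) = 4: A = 4.
From c(1) = 7: (A + B)·(-6) = 7 ⇒ B = - \frac{31}{6}.
So c(n) = \left(4 - \frac{31 n}{6}\right) \cdot (-6)^n.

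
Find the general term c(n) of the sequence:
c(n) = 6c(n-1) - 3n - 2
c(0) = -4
First-order linear with linear forcing.
Homogeneous solution: c_h(n) = A·(6)^n.
Try particular c_p(n) = pn + q. Substituting:
  pn + q = 6(p(n-1) + q) - 3n - 2.
Matching the n-coefficient: p = 6p - 3 ⇒ p = \frac{3}{5}.
Matching constants: q = -6p + 6q - 2 ⇒ q = \frac{28}{25}.
General: c(n) = A·(6)^n + \frac{3 n}{5} + \frac{28}{25}.
Apply c(0) = -4: A + \frac{28}{25} = -4 ⇒ A = - \frac{128}{25}.
So c(n) = - \frac{128 \cdot 6^{n}}{25} + \frac{3 n}{5} + \frac{28}{25}.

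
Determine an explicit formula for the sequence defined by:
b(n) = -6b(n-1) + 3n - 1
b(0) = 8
First-order linear with linear forcing.
Homogeneous solution: b_h(n) = A·(-6)^n.
Try particular b_p(n) = pn + q. Substituting:
  pn + q = -6(p(n-1) + q) + 3n - 1.
Matching the n-coefficient: p = -6p + 3 ⇒ p = \frac{3}{7}.
Matching constants: q = 6p - 6q - 1 ⇒ q = \frac{11}{49}.
General: b(n) = A·(-6)^n + \frac{3 n}{7} + \frac{11}{49}.
Apply b(0) = 8: A + \frac{11}{49} = 8 ⇒ A = \frac{381}{49}.
So b(n) = \frac{381 \left(-6\right)^{n}}{49} + \frac{3 n}{7} + \frac{11}{49}.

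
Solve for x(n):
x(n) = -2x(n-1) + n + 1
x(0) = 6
First-order linear with linear forcing.
Homogeneous solution: x_h(n) = A·(-2)^n.
Try particular x_p(n) = pn + q. Substituting:
  pn + q = -2(p(n-1) + q) + n + 1.
Matching the n-coefficient: p = -2p + 1 ⇒ p = \frac{1}{3}.
Matching constants: q = 2p - 2q + 1 ⇒ q = \frac{5}{9}.
General: x(n) = A·(-2)^n + \frac{n}{3} + \frac{5}{9}.
Apply x(0) = 6: A + \frac{5}{9} = 6 ⇒ A = \frac{49}{9}.
So x(n) = \frac{49 \left(-2\right)^{n}}{9} + \frac{n}{3} + \frac{5}{9}.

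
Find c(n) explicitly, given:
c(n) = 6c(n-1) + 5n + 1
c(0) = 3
First-order linear with linear forcing.
Homogeneous solution: c_h(n) = A·(6)^n.
Try particular c_p(n) = pn + q. Substituting:
  pn + q = 6(p(n-1) + q) + 5n + 1.
Matching the n-coefficient: p = 6p + 5 ⇒ p = -1.
Matching constants: q = -6p + 6q + 1 ⇒ q = - \frac{7}{5}.
General: c(n) = A·(6)^n - n - \frac{7}{5}.
Apply c(0) = 3: A - \frac{7}{5} = 3 ⇒ A = \frac{22}{5}.
So c(n) = \frac{22 \cdot 6^{n}}{5} - n - \frac{7}{5}.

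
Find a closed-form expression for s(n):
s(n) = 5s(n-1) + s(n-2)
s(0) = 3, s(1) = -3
Characteristic equation: x² - 5x - 1 = 0.
Discriminant Δ = (5)² + 4·(1) = 29.
Roots r₁,₂ = (5 ± √29)/2, so r₁ = \frac{5}{2} + \frac{\sqrt{29}}{2}, r₂ = \frac{5}{2} - \frac{\sqrt{29}}{2}.
General solution: s(n) = A·r₁^n + B·r₂^n.
From the initial conditions, A + B = 3 and r₁A + r₂B = -3.
Since r₁ - r₂ = √29: A = (-3 - (3)r₂)/√29 = \frac{3}{2} - \frac{21 \sqrt{29}}{58}, and B = 3 - A = \frac{3}{2} + \frac{21 \sqrt{29}}{58}.
So s(n) = \left(\frac{3}{2} - \frac{21 \sqrt{29}}{58}\right)\left(\frac{5}{2} + \frac{\sqrt{29}}{2}\right)^n + \left(\frac{3}{2} + \frac{21 \sqrt{29}}{58}\right)\left(\frac{5}{2} - \frac{\sqrt{29}}{2}\right)^n.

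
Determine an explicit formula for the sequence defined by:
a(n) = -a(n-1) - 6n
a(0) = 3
First-order linear with linear forcing.
Homogeneous solution: a_h(n) = A·(-1)^n.
Try particular a_p(n) = pn + q. Substituting:
  pn + q = -(p(n-1) + q) - 6n.
Matching the n-coefficient: p = -p - 6 ⇒ p = -3.
Matching constants: q = p - q ⇒ q = - \frac{3}{2}.
General: a(n) = A·(-1)^n - 3 n - \frac{3}{2}.
Apply a(0) = 3: A - \frac{3}{2} = 3 ⇒ A = \frac{9}{2}.
So a(n) = \frac{9 \left(-1\right)^{n}}{2} - 3 n - \frac{3}{2}.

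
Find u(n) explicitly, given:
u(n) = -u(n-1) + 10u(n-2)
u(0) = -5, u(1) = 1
Characteristic equation: x² + x - 10 = 0.
Discriminant Δ = (-1)² + 4·(10) = 41.
Roots r₁,₂ = (-1 ± √41)/2, so r₁ = - \frac{1}{2} + \frac{\sqrt{41}}{2}, r₂ = - \frac{\sqrt{41}}{2} - \frac{1}{2}.
General solution: u(n) = A·r₁^n + B·r₂^n.
From the initial conditions, A + B = -5 and r₁A + r₂B = 1.
Since r₁ - r₂ = √41: A = (1 - (-5)r₂)/√41 = - \frac{5}{2} - \frac{3 \sqrt{41}}{82}, and B = -5 - A = - \frac{5}{2} + \frac{3 \sqrt{41}}{82}.
So u(n) = \left(- \frac{5}{2} - \frac{3 \sqrt{41}}{82}\right)\left(- \frac{1}{2} + \frac{\sqrt{41}}{2}\right)^n + \left(- \frac{5}{2} + \frac{3 \sqrt{41}}{82}\right)\left(- \frac{\sqrt{41}}{2} - \frac{1}{2}\right)^n.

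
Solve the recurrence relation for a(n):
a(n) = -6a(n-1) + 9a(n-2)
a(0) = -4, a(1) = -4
Characteristic equation: x² + 6x - 9 = 0.
Discriminant Δ = (-6)² + 4·(9) = 72.
Roots r₁,₂ = (-6 ± √72)/2, so r₁ = -3 + 3 \sqrt{2}, r₂ = - 3 \sqrt{2} - 3.
General solution: a(n) = A·r₁^n + B·r₂^n.
From the initial conditions, A + B = -4 and r₁A + r₂B = -4.
Since r₁ - r₂ = √72: A = (-4 - (-4)r₂)/√72 = -2 - \frac{4 \sqrt{2}}{3}, and B = -4 - A = -2 + \frac{4 \sqrt{2}}{3}.
So a(n) = \left(-2 - \frac{4 \sqrt{2}}{3}\right)\left(-3 + 3 \sqrt{2}\right)^n + \left(-2 + \frac{4 \sqrt{2}}{3}\right)\left(- 3 \sqrt{2} - 3\right)^n.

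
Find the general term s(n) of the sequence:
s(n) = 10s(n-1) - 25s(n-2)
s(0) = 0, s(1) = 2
Characteristic equation: x² - 10x + 25 = 0, which is (x - (5))².
Repeated root r = 5.
General solution: s(n) = (A + Bn)·(5)^n.
From s(0) = 0: A = 0.
From s(1) = 2: (A + B)·(5) = 2 ⇒ B = \frac{2}{5}.
So s(n) = \left(\frac{2 n}{5}\right) \cdot (5)^n.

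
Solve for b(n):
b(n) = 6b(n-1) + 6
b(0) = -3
First-order linear non-homogeneous.
Homogeneous solution: b_h(n) = A·(6)^n.
Try constant particular solution b_p = K: K = 6K + 6 ⇒ K = - \frac{6}{5}.
General: b(n) = A·(6)^n - \frac{6}{5}.
Apply b(0) = -3: A - \frac{6}{5} = -3 ⇒ A = - \frac{9}{5}.
So b(n) = - \frac{9 \cdot 6^{n}}{5} - \frac{6}{5}.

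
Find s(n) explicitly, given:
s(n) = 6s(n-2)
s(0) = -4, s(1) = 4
Characteristic equation: x² - 6 = 0.
Discriminant Δ = (0)² + 4·(6) = 24.
Roots r₁,₂ = (0 ± √24)/2, so r₁ = \sqrt{6}, r₂ = - \sqrt{6}.
General solution: s(n) = A·r₁^n + B·r₂^n.
From the initial conditions, A + B = -4 and r₁A + r₂B = 4.
Since r₁ - r₂ = √24: A = (4 - (-4)r₂)/√24 = -2 + \frac{\sqrt{6}}{3}, and B = -4 - A = -2 - \frac{\sqrt{6}}{3}.
So s(n) = \left(-2 + \frac{\sqrt{6}}{3}\right)\left(\sqrt{6}\right)^n + \left(-2 - \frac{\sqrt{6}}{3}\right)\left(- \sqrt{6}\right)^n.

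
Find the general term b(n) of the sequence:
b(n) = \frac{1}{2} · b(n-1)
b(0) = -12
Pure geometric recurrence with ratio \frac{1}{2}.
By induction b(n) = b(0) · (\frac{1}{2})^n = - 12 \cdot 2^{- n}.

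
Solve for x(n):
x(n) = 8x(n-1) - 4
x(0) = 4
First-order linear non-homogeneous.
Homogeneous solution: x_h(n) = A·(8)^n.
Try constant particular solution x_p = K: K = 8K - 4 ⇒ K = \frac{4}{7}.
General: x(n) = A·(8)^n + \frac{4}{7}.
Apply x(0) = 4: A + \frac{4}{7} = 4 ⇒ A = \frac{24}{7}.
So x(n) = \frac{24 \cdot 8^{n}}{7} + \frac{4}{7}.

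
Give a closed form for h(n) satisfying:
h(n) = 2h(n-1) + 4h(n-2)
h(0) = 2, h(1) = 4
Characteristic equation: x² - 2x - 4 = 0.
Discriminant Δ = (2)² + 4·(4) = 20.
Roots r₁,₂ = (2 ± √20)/2, so r₁ = 1 + \sqrt{5}, r₂ = 1 - \sqrt{5}.
General solution: h(n) = A·r₁^n + B·r₂^n.
From the initial conditions, A + B = 2 and r₁A + r₂B = 4.
Since r₁ - r₂ = √20: A = (4 - (2)r₂)/√20 = \frac{\sqrt{5}}{5} + 1, and B = 2 - A = 1 - \frac{\sqrt{5}}{5}.
So h(n) = \left(\frac{\sqrt{5}}{5} + 1\right)\left(1 + \sqrt{5}\right)^n + \left(1 - \frac{\sqrt{5}}{5}\right)\left(1 - \sqrt{5}\right)^n.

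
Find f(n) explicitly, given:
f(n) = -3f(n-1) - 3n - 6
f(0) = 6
First-order linear with linear forcing.
Homogeneous solution: f_h(n) = A·(-3)^n.
Try particular f_p(n) = pn + q. Substituting:
  pn + q = -3(p(n-1) + q) - 3n - 6.
Matching the n-coefficient: p = -3p - 3 ⇒ p = - \frac{3}{4}.
Matching constants: q = 3p - 3q - 6 ⇒ q = - \frac{33}{16}.
General: f(n) = A·(-3)^n - \frac{3 n}{4} - \frac{33}{16}.
Apply f(0) = 6: A - \frac{33}{16} = 6 ⇒ A = \frac{129}{16}.
So f(n) = \frac{129 \left(-3\right)^{n}}{16} - \frac{3 n}{4} - \frac{33}{16}.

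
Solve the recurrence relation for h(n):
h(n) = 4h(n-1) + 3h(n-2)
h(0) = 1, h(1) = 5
Characteristic equation: x² - 4x - 3 = 0.
Discriminant Δ = (4)² + 4·(3) = 28.
Roots r₁,₂ = (4 ± √28)/2, so r₁ = 2 + \sqrt{7}, r₂ = 2 - \sqrt{7}.
General solution: h(n) = A·r₁^n + B·r₂^n.
From the initial conditions, A + B = 1 and r₁A + r₂B = 5.
Since r₁ - r₂ = √28: A = (5 - (1)r₂)/√28 = \frac{1}{2} + \frac{3 \sqrt{7}}{14}, and B = 1 - A = \frac{1}{2} - \frac{3 \sqrt{7}}{14}.
So h(n) = \left(\frac{1}{2} + \frac{3 \sqrt{7}}{14}\right)\left(2 + \sqrt{7}\right)^n + \left(\frac{1}{2} - \frac{3 \sqrt{7}}{14}\right)\left(2 - \sqrt{7}\right)^n.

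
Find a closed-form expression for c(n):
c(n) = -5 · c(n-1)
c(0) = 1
Pure geometric recurrence with ratio -5.
By induction c(n) = c(0) · (-5)^n = \left(-5\right)^{n}.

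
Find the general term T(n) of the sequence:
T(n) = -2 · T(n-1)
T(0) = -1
Pure geometric recurrence with ratio -2.
By induction T(n) = T(0) · (-2)^n = - \left(-2\right)^{n}.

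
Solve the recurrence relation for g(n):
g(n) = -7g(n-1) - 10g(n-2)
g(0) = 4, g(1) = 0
Characteristic equation: x² + 7x + 10 = 0, which factors as (x - (-5))(x - (-2)) = 0.
Roots r₁ = -5, r₂ = -2 (distinct).
General solution: g(n) = A·(-5)^n + B·(-2)^n.
From g(0) = 4: A + B = 4.
From g(1) = 0: -5A - 2B = 0.
Solving: A = - \frac{8}{3}, B = \frac{20}{3}.
So g(n) = \frac{20 \left(-2\right)^{n}}{3} - \frac{8 \left(-5\right)^{n}}{3}.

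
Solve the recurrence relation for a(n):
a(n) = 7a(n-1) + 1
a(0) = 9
First-order linear non-homogeneous.
Homogeneous solution: a_h(n) = A·(7)^n.
Try constant particular solution a_p = K: K = 7K + 1 ⇒ K = - \frac{1}{6}.
General: a(n) = A·(7)^n - \frac{1}{6}.
Apply a(0) = 9: A - \frac{1}{6} = 9 ⇒ A = \frac{55}{6}.
So a(n) = \frac{55 \cdot 7^{n}}{6} - \frac{1}{6}.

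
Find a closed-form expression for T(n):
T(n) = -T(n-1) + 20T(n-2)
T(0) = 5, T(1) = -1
Characteristic equation: x² + x - 20 = 0, which factors as (x - (-5))(x - (4)) = 0.
Roots r₁ = -5, r₂ = 4 (distinct).
General solution: T(n) = A·(-5)^n + B·(4)^n.
From T(0) = 5: A + B = 5.
From T(1) = -1: -5A + 4B = -1.
Solving: A = \frac{7}{3}, B = \frac{8}{3}.
So T(n) = \frac{7 \left(-5\right)^{n}}{3} + \frac{8 \cdot 4^{n}}{3}.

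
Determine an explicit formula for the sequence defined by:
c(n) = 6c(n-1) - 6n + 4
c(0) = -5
First-order linear with linear forcing.
Homogeneous solution: c_h(n) = A·(6)^n.
Try particular c_p(n) = pn + q. Substituting:
  pn + q = 6(p(n-1) + q) - 6n + 4.
Matching the n-coefficient: p = 6p - 6 ⇒ p = \frac{6}{5}.
Matching constants: q = -6p + 6q + 4 ⇒ q = \frac{16}{25}.
General: c(n) = A·(6)^n + \frac{6 n}{5} + \frac{16}{25}.
Apply c(0) = -5: A + \frac{16}{25} = -5 ⇒ A = - \frac{141}{25}.
So c(n) = - \frac{141 \cdot 6^{n}}{25} + \frac{6 n}{5} + \frac{16}{25}.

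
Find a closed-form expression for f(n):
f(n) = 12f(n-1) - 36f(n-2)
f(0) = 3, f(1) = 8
Characteristic equation: x² - 12x + 36 = 0, which is (x - (6))².
Repeated root r = 6.
General solution: f(n) = (A + Bn)·(6)^n.
From f(0) = 3: A = 3.
From f(1) = 8: (A + B)·(6) = 8 ⇒ B = - \frac{5}{3}.
So f(n) = \left(3 - \frac{5 n}{3}\right) \cdot (6)^n.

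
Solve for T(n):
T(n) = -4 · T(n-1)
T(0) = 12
Pure geometric recurrence with ratio -4.
By induction T(n) = T(0) · (-4)^n = 12 \left(-4\right)^{n}.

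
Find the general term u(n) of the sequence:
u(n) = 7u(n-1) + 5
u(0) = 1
First-order linear non-homogeneous.
Homogeneous solution: u_h(n) = A·(7)^n.
Try constant particular solution u_p = K: K = 7K + 5 ⇒ K = - \frac{5}{6}.
General: u(n) = A·(7)^n - \frac{5}{6}.
Apply u(0) = 1: A - \frac{5}{6} = 1 ⇒ A = \frac{11}{6}.
So u(n) = \frac{11 \cdot 7^{n}}{6} - \frac{5}{6}.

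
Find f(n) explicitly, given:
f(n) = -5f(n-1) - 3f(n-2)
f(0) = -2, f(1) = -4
Characteristic equation: x² + 5x + 3 = 0.
Discriminant Δ = (-5)² + 4·(-3) = 13.
Roots r₁,₂ = (-5 ± √13)/2, so r₁ = - \frac{5}{2} + \frac{\sqrt{13}}{2}, r₂ = - \frac{5}{2} - \frac{\sqrt{13}}{2}.
General solution: f(n) = A·r₁^n + B·r₂^n.
From the initial conditions, A + B = -2 and r₁A + r₂B = -4.
Since r₁ - r₂ = √13: A = (-4 - (-2)r₂)/√13 = - \frac{9 \sqrt{13}}{13} - 1, and B = -2 - A = -1 + \frac{9 \sqrt{13}}{13}.
So f(n) = \left(- \frac{9 \sqrt{13}}{13} - 1\right)\left(- \frac{5}{2} + \frac{\sqrt{13}}{2}\right)^n + \left(-1 + \frac{9 \sqrt{13}}{13}\right)\left(- \frac{5}{2} - \frac{\sqrt{13}}{2}\right)^n.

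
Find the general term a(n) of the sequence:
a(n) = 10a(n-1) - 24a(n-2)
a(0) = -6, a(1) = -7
Characteristic equation: x² - 10x + 24 = 0, which factors as (x - (4))(x - (6)) = 0.
Roots r₁ = 4, r₂ = 6 (distinct).
General solution: a(n) = A·(4)^n + B·(6)^n.
From a(0) = -6: A + B = -6.
From a(1) = -7: 4A + 6B = -7.
Solving: A = - \frac{29}{2}, B = \frac{17}{2}.
So a(n) = - \frac{29 \cdot 4^{n}}{2} + \frac{17 \cdot 6^{n}}{2}.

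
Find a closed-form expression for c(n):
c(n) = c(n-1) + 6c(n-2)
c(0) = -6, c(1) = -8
Characteristic equation: x² - x - 6 = 0, which factors as (x - (3))(x - (-2)) = 0.
Roots r₁ = 3, r₂ = -2 (distinct).
General solution: c(n) = A·(3)^n + B·(-2)^n.
From c(0) = -6: A + B = -6.
From c(1) = -8: 3A - 2B = -8.
Solving: A = -4, B = -2.
So c(n) = - 2 \left(-2\right)^{n} - 4 \cdot 3^{n}.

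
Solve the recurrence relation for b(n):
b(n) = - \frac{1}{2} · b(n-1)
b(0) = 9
Pure geometric recurrence with ratio - \frac{1}{2}.
By induction b(n) = b(0) · (- \frac{1}{2})^n = 9 \left(- \frac{1}{2}\right)^{n}.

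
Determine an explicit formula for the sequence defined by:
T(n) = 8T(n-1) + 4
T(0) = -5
First-order linear non-homogeneous.
Homogeneous solution: T_h(n) = A·(8)^n.
Try constant particular solution T_p = K: K = 8K + 4 ⇒ K = - \frac{4}{7}.
General: T(n) = A·(8)^n - \frac{4}{7}.
Apply T(0) = -5: A - \frac{4}{7} = -5 ⇒ A = - \frac{31}{7}.
So T(n) = - \frac{31 \cdot 8^{n}}{7} - \frac{4}{7}.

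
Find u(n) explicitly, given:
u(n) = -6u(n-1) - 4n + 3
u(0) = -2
First-order linear with linear forcing.
Homogeneous solution: u_h(n) = A·(-6)^n.
Try particular u_p(n) = pn + q. Substituting:
  pn + q = -6(p(n-1) + q) - 4n + 3.
Matching the n-coefficient: p = -6p - 4 ⇒ p = - \frac{4}{7}.
Matching constants: q = 6p - 6q + 3 ⇒ q = - \frac{3}{49}.
General: u(n) = A·(-6)^n - \frac{4 n}{7} - \frac{3}{49}.
Apply u(0) = -2: A - \frac{3}{49} = -2 ⇒ A = - \frac{95}{49}.
So u(n) = - \frac{95 \left(-6\right)^{n}}{49} - \frac{4 n}{7} - \frac{3}{49}.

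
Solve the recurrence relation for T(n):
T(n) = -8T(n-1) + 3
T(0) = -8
First-order linear non-homogeneous.
Homogeneous solution: T_h(n) = A·(-8)^n.
Try constant particular solution T_p = K: K = -8K + 3 ⇒ K = \frac{1}{3}.
General: T(n) = A·(-8)^n + \frac{1}{3}.
Apply T(0) = -8: A + \frac{1}{3} = -8 ⇒ A = - \frac{25}{3}.
So T(n) = \frac{1}{3} - \frac{25 \left(-8\right)^{n}}{3}.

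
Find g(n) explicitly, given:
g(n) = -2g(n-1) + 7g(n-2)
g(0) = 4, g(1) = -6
Characteristic equation: x² + 2x - 7 = 0.
Discriminant Δ = (-2)² + 4·(7) = 32.
Roots r₁,₂ = (-2 ± √32)/2, so r₁ = -1 + 2 \sqrt{2}, r₂ = - 2 \sqrt{2} - 1.
General solution: g(n) = A·r₁^n + B·r₂^n.
From the initial conditions, A + B = 4 and r₁A + r₂B = -6.
Since r₁ - r₂ = √32: A = (-6 - (4)r₂)/√32 = 2 - \frac{\sqrt{2}}{4}, and B = 4 - A = \frac{\sqrt{2}}{4} + 2.
So g(n) = \left(2 - \frac{\sqrt{2}}{4}\right)\left(-1 + 2 \sqrt{2}\right)^n + \left(\frac{\sqrt{2}}{4} + 2\right)\left(- 2 \sqrt{2} - 1\right)^n.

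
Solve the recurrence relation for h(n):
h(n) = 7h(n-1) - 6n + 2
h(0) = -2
First-order linear with linear forcing.
Homogeneous solution: h_h(n) = A·(7)^n.
Try particular h_p(n) = pn + q. Substituting:
  pn + q = 7(p(n-1) + q) - 6n + 2.
Matching the n-coefficient: p = 7p - 6 ⇒ p = 1.
Matching constants: q = -7p + 7q + 2 ⇒ q = \frac{5}{6}.
General: h(n) = A·(7)^n + n + \frac{5}{6}.
Apply h(0) = -2: A + \frac{5}{6} = -2 ⇒ A = - \frac{17}{6}.
So h(n) = - \frac{17 \cdot 7^{n}}{6} + n + \frac{5}{6}.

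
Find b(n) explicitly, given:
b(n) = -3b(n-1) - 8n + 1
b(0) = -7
First-order linear with linear forcing.
Homogeneous solution: b_h(n) = A·(-3)^n.
Try particular b_p(n) = pn + q. Substituting:
  pn + q = -3(p(n-1) + q) - 8n + 1.
Matching the n-coefficient: p = -3p - 8 ⇒ p = -2.
Matching constants: q = 3p - 3q + 1 ⇒ q = - \frac{5}{4}.
General: b(n) = A·(-3)^n - 2 n - \frac{5}{4}.
Apply b(0) = -7: A - \frac{5}{4} = -7 ⇒ A = - \frac{23}{4}.
So b(n) = - \frac{23 \left(-3\right)^{n}}{4} - 2 n - \frac{5}{4}.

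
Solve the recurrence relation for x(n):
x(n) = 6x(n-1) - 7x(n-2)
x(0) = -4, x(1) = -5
Characteristic equation: x² - 6x + 7 = 0.
Discriminant Δ = (6)² + 4·(-7) = 8.
Roots r₁,₂ = (6 ± √8)/2, so r₁ = \sqrt{2} + 3, r₂ = 3 - \sqrt{2}.
General solution: x(n) = A·r₁^n + B·r₂^n.
From the initial conditions, A + B = -4 and r₁A + r₂B = -5.
Since r₁ - r₂ = √8: A = (-5 - (-4)r₂)/√8 = -2 + \frac{7 \sqrt{2}}{4}, and B = -4 - A = - \frac{7 \sqrt{2}}{4} - 2.
So x(n) = \left(-2 + \frac{7 \sqrt{2}}{4}\right)\left(\sqrt{2} + 3\right)^n + \left(- \frac{7 \sqrt{2}}{4} - 2\right)\left(3 - \sqrt{2}\right)^n.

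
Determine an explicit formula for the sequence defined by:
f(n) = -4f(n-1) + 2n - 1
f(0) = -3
First-order linear with linear forcing.
Homogeneous solution: f_h(n) = A·(-4)^n.
Try particular f_p(n) = pn + q. Substituting:
  pn + q = -4(p(n-1) + q) + 2n - 1.
Matching the n-coefficient: p = -4p + 2 ⇒ p = \frac{2}{5}.
Matching constants: q = 4p - 4q - 1 ⇒ q = \frac{3}{25}.
General: f(n) = A·(-4)^n + \frac{2 n}{5} + \frac{3}{25}.
Apply f(0) = -3: A + \frac{3}{25} = -3 ⇒ A = - \frac{78}{25}.
So f(n) = - \frac{78 \left(-4\right)^{n}}{25} + \frac{2 n}{5} + \frac{3}{25}.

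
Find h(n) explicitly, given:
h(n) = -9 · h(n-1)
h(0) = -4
Pure geometric recurrence with ratio -9.
By induction h(n) = h(0) · (-9)^n = - 4 \left(-9\right)^{n}.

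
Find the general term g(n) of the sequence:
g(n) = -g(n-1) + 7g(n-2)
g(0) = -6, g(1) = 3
Characteristic equation: x² + x - 7 = 0.
Discriminant Δ = (-1)² + 4·(7) = 29.
Roots r₁,₂ = (-1 ± √29)/2, so r₁ = - \frac{1}{2} + \frac{\sqrt{29}}{2}, r₂ = - \frac{\sqrt{29}}{2} - \frac{1}{2}.
General solution: g(n) = A·r₁^n + B·r₂^n.
From the initial conditions, A + B = -6 and r₁A + r₂B = 3.
Since r₁ - r₂ = √29: A = (3 - (-6)r₂)/√29 = -3, and B = -6 - A = -3.
So g(n) = \left(-3\right)\left(- \frac{1}{2} + \frac{\sqrt{29}}{2}\right)^n + \left(-3\right)\left(- \frac{\sqrt{29}}{2} - \frac{1}{2}\right)^n.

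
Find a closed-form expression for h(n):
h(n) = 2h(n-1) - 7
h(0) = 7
First-order linear non-homogeneous.
Homogeneous solution: h_h(n) = A·(2)^n.
Try constant particular solution h_p = K: K = 2K - 7 ⇒ K = 7.
General: h(n) = A·(2)^n + 7.
Apply h(0) = 7: A + 7 = 7 ⇒ A = 0.
So h(n) = 7.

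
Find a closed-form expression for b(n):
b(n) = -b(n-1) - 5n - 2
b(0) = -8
First-order linear with linear forcing.
Homogeneous solution: b_h(n) = A·(-1)^n.
Try particular b_p(n) = pn + q. Substituting:
  pn + q = -(p(n-1) + q) - 5n - 2.
Matching the n-coefficient: p = -p - 5 ⇒ p = - \frac{5}{2}.
Matching constants: q = p - q - 2 ⇒ q = - \frac{9}{4}.
General: b(n) = A·(-1)^n - \frac{5 n}{2} - \frac{9}{4}.
Apply b(0) = -8: A - \frac{9}{4} = -8 ⇒ A = - \frac{23}{4}.
So b(n) = - \frac{23 \left(-1\right)^{n}}{4} - \frac{5 n}{2} - \frac{9}{4}.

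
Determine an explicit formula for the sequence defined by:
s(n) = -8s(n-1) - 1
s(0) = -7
First-order linear non-homogeneous.
Homogeneous solution: s_h(n) = A·(-8)^n.
Try constant particular solution s_p = K: K = -8K - 1 ⇒ K = - \frac{1}{9}.
General: s(n) = A·(-8)^n - \frac{1}{9}.
Apply s(0) = -7: A - \frac{1}{9} = -7 ⇒ A = - \frac{62}{9}.
So s(n) = - \frac{62 \left(-8\right)^{n}}{9} - \frac{1}{9}.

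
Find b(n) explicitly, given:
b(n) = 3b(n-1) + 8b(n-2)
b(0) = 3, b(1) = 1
Characteristic equation: x² - 3x - 8 = 0.
Discriminant Δ = (3)² + 4·(8) = 41.
Roots r₁,₂ = (3 ± √41)/2, so r₁ = \frac{3}{2} + \frac{\sqrt{41}}{2}, r₂ = \frac{3}{2} - \frac{\sqrt{41}}{2}.
General solution: b(n) = A·r₁^n + B·r₂^n.
From the initial conditions, A + B = 3 and r₁A + r₂B = 1.
Since r₁ - r₂ = √41: A = (1 - (3)r₂)/√41 = \frac{3}{2} - \frac{7 \sqrt{41}}{82}, and B = 3 - A = \frac{7 \sqrt{41}}{82} + \frac{3}{2}.
So b(n) = \left(\frac{3}{2} - \frac{7 \sqrt{41}}{82}\right)\left(\frac{3}{2} + \frac{\sqrt{41}}{2}\right)^n + \left(\frac{7 \sqrt{41}}{82} + \frac{3}{2}\right)\left(\frac{3}{2} - \frac{\sqrt{41}}{2}\right)^n.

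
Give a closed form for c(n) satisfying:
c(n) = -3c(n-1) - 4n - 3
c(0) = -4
First-order linear with linear forcing.
Homogeneous solution: c_h(n) = A·(-3)^n.
Try particular c_p(n) = pn + q. Substituting:
  pn + q = -3(p(n-1) + q) - 4n - 3.
Matching the n-coefficient: p = -3p - 4 ⇒ p = -1.
Matching constants: q = 3p - 3q - 3 ⇒ q = - \frac{3}{2}.
General: c(n) = A·(-3)^n - n - \frac{3}{2}.
Apply c(0) = -4: A - \frac{3}{2} = -4 ⇒ A = - \frac{5}{2}.
So c(n) = - \frac{5 \left(-3\right)^{n}}{2} - n - \frac{3}{2}.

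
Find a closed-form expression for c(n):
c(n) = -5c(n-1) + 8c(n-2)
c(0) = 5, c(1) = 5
Characteristic equation: x² + 5x - 8 = 0.
Discriminant Δ = (-5)² + 4·(8) = 57.
Roots r₁,₂ = (-5 ± √57)/2, so r₁ = - \frac{5}{2} + \frac{\sqrt{57}}{2}, r₂ = - \frac{\sqrt{57}}{2} - \frac{5}{2}.
General solution: c(n) = A·r₁^n + B·r₂^n.
From the initial conditions, A + B = 5 and r₁A + r₂B = 5.
Since r₁ - r₂ = √57: A = (5 - (5)r₂)/√57 = \frac{35 \sqrt{57}}{114} + \frac{5}{2}, and B = 5 - A = \frac{5}{2} - \frac{35 \sqrt{57}}{114}.
So c(n) = \left(\frac{35 \sqrt{57}}{114} + \frac{5}{2}\right)\left(- \frac{5}{2} + \frac{\sqrt{57}}{2}\right)^n + \left(\frac{5}{2} - \frac{35 \sqrt{57}}{114}\right)\left(- \frac{\sqrt{57}}{2} - \frac{5}{2}\right)^n.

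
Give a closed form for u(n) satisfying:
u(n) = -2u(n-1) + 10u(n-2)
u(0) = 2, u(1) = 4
Characteristic equation: x² + 2x - 10 = 0.
Discriminant Δ = (-2)² + 4·(10) = 44.
Roots r₁,₂ = (-2 ± √44)/2, so r₁ = -1 + \sqrt{11}, r₂ = - \sqrt{11} - 1.
General solution: u(n) = A·r₁^n + B·r₂^n.
From the initial conditions, A + B = 2 and r₁A + r₂B = 4.
Since r₁ - r₂ = √44: A = (4 - (2)r₂)/√44 = \frac{3 \sqrt{11}}{11} + 1, and B = 2 - A = 1 - \frac{3 \sqrt{11}}{11}.
So u(n) = \left(\frac{3 \sqrt{11}}{11} + 1\right)\left(-1 + \sqrt{11}\right)^n + \left(1 - \frac{3 \sqrt{11}}{11}\right)\left(- \sqrt{11} - 1\right)^n.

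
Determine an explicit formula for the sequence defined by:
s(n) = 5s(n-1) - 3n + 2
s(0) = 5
First-order linear with linear forcing.
Homogeneous solution: s_h(n) = A·(5)^n.
Try particular s_p(n) = pn + q. Substituting:
  pn + q = 5(p(n-1) + q) - 3n + 2.
Matching the n-coefficient: p = 5p - 3 ⇒ p = \frac{3}{4}.
Matching constants: q = -5p + 5q + 2 ⇒ q = \frac{7}{16}.
General: s(n) = A·(5)^n + \frac{3 n}{4} + \frac{7}{16}.
Apply s(0) = 5: A + \frac{7}{16} = 5 ⇒ A = \frac{73}{16}.
So s(n) = \frac{73 \cdot 5^{n}}{16} + \frac{3 n}{4} + \frac{7}{16}.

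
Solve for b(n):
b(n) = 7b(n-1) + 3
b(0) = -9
First-order linear non-homogeneous.
Homogeneous solution: b_h(n) = A·(7)^n.
Try constant particular solution b_p = K: K = 7K + 3 ⇒ K = - \frac{1}{2}.
General: b(n) = A·(7)^n - \frac{1}{2}.
Apply b(0) = -9: A - \frac{1}{2} = -9 ⇒ A = - \frac{17}{2}.
So b(n) = - \frac{17 \cdot 7^{n}}{2} - \frac{1}{2}.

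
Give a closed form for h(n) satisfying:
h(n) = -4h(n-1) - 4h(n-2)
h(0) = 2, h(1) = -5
Characteristic equation: x² + 4x + 4 = 0, which is (x - (-2))².
Repeated root r = -2.
General solution: h(n) = (A + Bn)·(-2)^n.
From h(0) = 2: A = 2.
From h(1) = -5: (A + B)·(-2) = -5 ⇒ B = \frac{1}{2}.
So h(n) = \left(\frac{n}{2} + 2\right) \cdot (-2)^n.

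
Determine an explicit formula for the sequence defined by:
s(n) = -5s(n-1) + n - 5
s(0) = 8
First-order linear with linear forcing.
Homogeneous solution: s_h(n) = A·(-5)^n.
Try particular s_p(n) = pn + q. Substituting:
  pn + q = -5(p(n-1) + q) + n - 5.
Matching the n-coefficient: p = -5p + 1 ⇒ p = \frac{1}{6}.
Matching constants: q = 5p - 5q - 5 ⇒ q = - \frac{25}{36}.
General: s(n) = A·(-5)^n + \frac{n}{6} - \frac{25}{36}.
Apply s(0) = 8: A - \frac{25}{36} = 8 ⇒ A = \frac{313}{36}.
So s(n) = \frac{313 \left(-5\right)^{n}}{36} + \frac{n}{6} - \frac{25}{36}.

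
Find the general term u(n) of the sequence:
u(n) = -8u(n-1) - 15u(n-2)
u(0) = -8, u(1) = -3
Characteristic equation: x² + 8x + 15 = 0, which factors as (x - (-3))(x - (-5)) = 0.
Roots r₁ = -3, r₂ = -5 (distinct).
General solution: u(n) = A·(-3)^n + B·(-5)^n.
From u(0) = -8: A + B = -8.
From u(1) = -3: -3A - 5B = -3.
Solving: A = - \frac{43}{2}, B = \frac{27}{2}.
So u(n) = - \frac{43 \left(-3\right)^{n}}{2} + \frac{27 \left(-5\right)^{n}}{2}.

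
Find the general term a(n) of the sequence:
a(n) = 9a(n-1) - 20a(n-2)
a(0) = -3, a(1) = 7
Characteristic equation: x² - 9x + 20 = 0, which factors as (x - (4))(x - (5)) = 0.
Roots r₁ = 4, r₂ = 5 (distinct).
General solution: a(n) = A·(4)^n + B·(5)^n.
From a(0) = -3: A + B = -3.
From a(1) = 7: 4A + 5B = 7.
Solving: A = -22, B = 19.
So a(n) = - 22 \cdot 4^{n} + 19 \cdot 5^{n}.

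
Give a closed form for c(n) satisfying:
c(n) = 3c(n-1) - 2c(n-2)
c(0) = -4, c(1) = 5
Characteristic equation: x² - 3x + 2 = 0, which factors as (x - (2))(x - (1)) = 0.
Roots r₁ = 2, r₂ = 1 (distinct).
General solution: c(n) = A·(2)^n + B·(1)^n.
From c(0) = -4: A + B = -4.
From c(1) = 5: 2A + B = 5.
Solving: A = 9, B = -13.
So c(n) = 9 \cdot 2^{n} - 13.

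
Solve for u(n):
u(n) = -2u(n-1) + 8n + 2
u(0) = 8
First-order linear with linear forcing.
Homogeneous solution: u_h(n) = A·(-2)^n.
Try particular u_p(n) = pn + q. Substituting:
  pn + q = -2(p(n-1) + q) + 8n + 2.
Matching the n-coefficient: p = -2p + 8 ⇒ p = \frac{8}{3}.
Matching constants: q = 2p - 2q + 2 ⇒ q = \frac{22}{9}.
General: u(n) = A·(-2)^n + \frac{8 n}{3} + \frac{22}{9}.
Apply u(0) = 8: A + \frac{22}{9} = 8 ⇒ A = \frac{50}{9}.
So u(n) = \frac{50 \left(-2\right)^{n}}{9} + \frac{8 n}{3} + \frac{22}{9}.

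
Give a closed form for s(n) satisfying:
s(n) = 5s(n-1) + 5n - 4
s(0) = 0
First-order linear with linear forcing.
Homogeneous solution: s_h(n) = A·(5)^n.
Try particular s_p(n) = pn + q. Substituting:
  pn + q = 5(p(n-1) + q) + 5n - 4.
Matching the n-coefficient: p = 5p + 5 ⇒ p = - \frac{5}{4}.
Matching constants: q = -5p + 5q - 4 ⇒ q = - \frac{9}{16}.
General: s(n) = A·(5)^n - \frac{5 n}{4} - \frac{9}{16}.
Apply s(0) = 0: A - \frac{9}{16} = 0 ⇒ A = \frac{9}{16}.
So s(n) = \frac{9 \cdot 5^{n}}{16} - \frac{5 n}{4} - \frac{9}{16}.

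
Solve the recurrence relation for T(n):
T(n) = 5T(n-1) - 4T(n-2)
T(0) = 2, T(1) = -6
Characteristic equation: x² - 5x + 4 = 0, which factors as (x - (1))(x - (4)) = 0.
Roots r₁ = 1, r₂ = 4 (distinct).
General solution: T(n) = A·(1)^n + B·(4)^n.
From T(0) = 2: A + B = 2.
From T(1) = -6: A + 4B = -6.
Solving: A = \frac{14}{3}, B = - \frac{8}{3}.
So T(n) = \frac{14}{3} - \frac{8 \cdot 4^{n}}{3}.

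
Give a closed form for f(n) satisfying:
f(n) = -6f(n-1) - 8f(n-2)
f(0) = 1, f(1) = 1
Characteristic equation: x² + 6x + 8 = 0, which factors as (x - (-2))(x - (-4)) = 0.
Roots r₁ = -2, r₂ = -4 (distinct).
General solution: f(n) = A·(-2)^n + B·(-4)^n.
From f(0) = 1: A + B = 1.
From f(1) = 1: -2A - 4B = 1.
Solving: A = \frac{5}{2}, B = - \frac{3}{2}.
So f(n) = \frac{5 \left(-2\right)^{n}}{2} - \frac{3 \left(-4\right)^{n}}{2}.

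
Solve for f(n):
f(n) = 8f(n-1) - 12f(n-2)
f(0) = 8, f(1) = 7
Characteristic equation: x² - 8x + 12 = 0, which factors as (x - (6))(x - (2)) = 0.
Roots r₁ = 6, r₂ = 2 (distinct).
General solution: f(n) = A·(6)^n + B·(2)^n.
From f(0) = 8: A + B = 8.
From f(1) = 7: 6A + 2B = 7.
Solving: A = - \frac{9}{4}, B = \frac{41}{4}.
So f(n) = \frac{41 \cdot 2^{n}}{4} - \frac{9 \cdot 6^{n}}{4}.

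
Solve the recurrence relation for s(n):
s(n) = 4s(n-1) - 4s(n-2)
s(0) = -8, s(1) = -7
Characteristic equation: x² - 4x + 4 = 0, which is (x - (2))².
Repeated root r = 2.
General solution: s(n) = (A + Bn)·(2)^n.
From s(0) = -8: A = -8.
From s(1) = -7: (A + B)·(2) = -7 ⇒ B = \frac{9}{2}.
So s(n) = \left(\frac{9 n}{2} - 8\right) \cdot (2)^n.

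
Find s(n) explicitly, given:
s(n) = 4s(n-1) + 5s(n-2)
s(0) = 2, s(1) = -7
Characteristic equation: x² - 4x - 5 = 0, which factors as (x - (5))(x - (-1)) = 0.
Roots r₁ = 5, r₂ = -1 (distinct).
General solution: s(n) = A·(5)^n + B·(-1)^n.
From s(0) = 2: A + B = 2.
From s(1) = -7: 5A - B = -7.
Solving: A = - \frac{5}{6}, B = \frac{17}{6}.
So s(n) = \frac{17 \left(-1\right)^{n}}{6} - \frac{5 \cdot 5^{n}}{6}.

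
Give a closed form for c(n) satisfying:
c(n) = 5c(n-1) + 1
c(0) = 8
First-order linear non-homogeneous.
Homogeneous solution: c_h(n) = A·(5)^n.
Try constant particular solution c_p = K: K = 5K + 1 ⇒ K = - \frac{1}{4}.
General: c(n) = A·(5)^n - \frac{1}{4}.
Apply c(0) = 8: A - \frac{1}{4} = 8 ⇒ A = \frac{33}{4}.
So c(n) = \frac{33 \cdot 5^{n}}{4} - \frac{1}{4}.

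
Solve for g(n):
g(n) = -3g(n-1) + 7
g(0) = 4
First-order linear non-homogeneous.
Homogeneous solution: g_h(n) = A·(-3)^n.
Try constant particular solution g_p = K: K = -3K + 7 ⇒ K = \frac{7}{4}.
General: g(n) = A·(-3)^n + \frac{7}{4}.
Apply g(0) = 4: A + \frac{7}{4} = 4 ⇒ A = \frac{9}{4}.
So g(n) = \frac{9 \left(-3\right)^{n}}{4} + \frac{7}{4}.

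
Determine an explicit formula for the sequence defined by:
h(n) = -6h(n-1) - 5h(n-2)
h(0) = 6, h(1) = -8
Characteristic equation: x² + 6x + 5 = 0, which factors as (x - (-1))(x - (-5)) = 0.
Roots r₁ = -1, r₂ = -5 (distinct).
General solution: h(n) = A·(-1)^n + B·(-5)^n.
From h(0) = 6: A + B = 6.
From h(1) = -8: -A - 5B = -8.
Solving: A = \frac{11}{2}, B = \frac{1}{2}.
So h(n) = \frac{11 \left(-1\right)^{n}}{2} + \frac{\left(-5\right)^{n}}{2}.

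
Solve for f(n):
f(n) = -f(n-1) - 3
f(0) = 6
First-order linear non-homogeneous.
Homogeneous solution: f_h(n) = A·(-1)^n.
Try constant particular solution f_p = K: K = -K - 3 ⇒ K = - \frac{3}{2}.
General: f(n) = A·(-1)^n - \frac{3}{2}.
Apply f(0) = 6: A - \frac{3}{2} = 6 ⇒ A = \frac{15}{2}.
So f(n) = \frac{15 \left(-1\right)^{n}}{2} - \frac{3}{2}.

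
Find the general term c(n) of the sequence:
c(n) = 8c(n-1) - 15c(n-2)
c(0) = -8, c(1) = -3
Characteristic equation: x² - 8x + 15 = 0, which factors as (x - (3))(x - (5)) = 0.
Roots r₁ = 3, r₂ = 5 (distinct).
General solution: c(n) = A·(3)^n + B·(5)^n.
From c(0) = -8: A + B = -8.
From c(1) = -3: 3A + 5B = -3.
Solving: A = - \frac{37}{2}, B = \frac{21}{2}.
So c(n) = - \frac{37 \cdot 3^{n}}{2} + \frac{21 \cdot 5^{n}}{2}.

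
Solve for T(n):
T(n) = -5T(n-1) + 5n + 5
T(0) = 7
First-order linear with linear forcing.
Homogeneous solution: T_h(n) = A·(-5)^n.
Try particular T_p(n) = pn + q. Substituting:
  pn + q = -5(p(n-1) + q) + 5n + 5.
Matching the n-coefficient: p = -5p + 5 ⇒ p = \frac{5}{6}.
Matching constants: q = 5p - 5q + 5 ⇒ q = \frac{55}{36}.
General: T(n) = A·(-5)^n + \frac{5 n}{6} + \frac{55}{36}.
Apply T(0) = 7: A + \frac{55}{36} = 7 ⇒ A = \frac{197}{36}.
So T(n) = \frac{197 \left(-5\right)^{n}}{36} + \frac{5 n}{6} + \frac{55}{36}.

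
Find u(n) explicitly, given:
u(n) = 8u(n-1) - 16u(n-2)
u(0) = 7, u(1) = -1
Characteristic equation: x² - 8x + 16 = 0, which is (x - (4))².
Repeated root r = 4.
General solution: u(n) = (A + Bn)·(4)^n.
From u(0) = 7: A = 7.
From u(1) = -1: (A + B)·(4) = -1 ⇒ B = - \frac{29}{4}.
So u(n) = \left(7 - \frac{29 n}{4}\right) \cdot (4)^n.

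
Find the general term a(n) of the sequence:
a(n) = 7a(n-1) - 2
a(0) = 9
First-order linear non-homogeneous.
Homogeneous solution: a_h(n) = A·(7)^n.
Try constant particular solution a_p = K: K = 7K - 2 ⇒ K = \frac{1}{3}.
General: a(n) = A·(7)^n + \frac{1}{3}.
Apply a(0) = 9: A + \frac{1}{3} = 9 ⇒ A = \frac{26}{3}.
So a(n) = \frac{26 \cdot 7^{n}}{3} + \frac{1}{3}.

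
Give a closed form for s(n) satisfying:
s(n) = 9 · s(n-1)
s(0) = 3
Pure geometric recurrence with ratio 9.
By induction s(n) = s(0) · (9)^n = 3 \cdot 9^{n}.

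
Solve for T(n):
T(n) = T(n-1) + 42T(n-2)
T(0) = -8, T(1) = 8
Characteristic equation: x² - x - 42 = 0, which factors as (x - (-6))(x - (7)) = 0.
Roots r₁ = -6, r₂ = 7 (distinct).
General solution: T(n) = A·(-6)^n + B·(7)^n.
From T(0) = -8: A + B = -8.
From T(1) = 8: -6A + 7B = 8.
Solving: A = - \frac{64}{13}, B = - \frac{40}{13}.
So T(n) = - \frac{64 \left(-6\right)^{n}}{13} - \frac{40 \cdot 7^{n}}{13}.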